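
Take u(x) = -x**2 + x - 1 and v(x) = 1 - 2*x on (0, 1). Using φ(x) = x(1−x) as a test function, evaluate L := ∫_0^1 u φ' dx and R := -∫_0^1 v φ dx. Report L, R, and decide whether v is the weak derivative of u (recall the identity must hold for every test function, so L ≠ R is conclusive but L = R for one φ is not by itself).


LHS = 0, RHS = 0. Yes, v = u' weakly.

u(x) = -x**2 + x - 1, classical derivative u'(x) = 1 - 2*x.
φ(x) = x(1−x), so φ'(x) = 1 - 2*x.
Note φ(0) = φ(1) = 0, so the boundary term u·φ vanishes.
LHS = ∫_0^1 u(x) φ'(x) dx = ∫_0^1 (2*x^3 - 3*x^2 + 3*x - 1) dx. Term by term:
  ∫_0^1 2*x^3 dx = 1/2;  ∫_0^1 -3*x^2 dx = -1;  ∫_0^1 3*x dx = 3/2;
  ∫_0^1 -1 dx = -1.
Sum: 1/2 − 1 + 3/2 − 1 = 0.
So LHS = 0.
∫_0^1 v(x) φ(x) dx = ∫_0^1 (2*x^3 - 3*x^2 + x) dx. Term by term:
  ∫_0^1 2*x^3 dx = 1/2;  ∫_0^1 -3*x^2 dx = -1;  ∫_0^1 x dx = 1/2.
Sum: 1/2 − 1 + 1/2 = 0.
So RHS = -∫_0^1 v(x) φ(x) dx = 0.
LHS = RHS, so the identity holds for this test φ.
Moreover u is smooth here and v(x) = u'(x) = 1 - 2*x pointwise, so the identity holds for every test function. Hence v is the weak derivative of u.


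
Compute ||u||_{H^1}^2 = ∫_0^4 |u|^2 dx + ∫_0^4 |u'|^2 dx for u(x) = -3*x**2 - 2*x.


||u||_{H^1}^2 = 55088/15

The H^1 norm (squared) on an interval (0, L) is
  ||u||_{H^1}^2 = ∫_0^L u(x)^2 dx + ∫_0^L u'(x)^2 dx.
Compute u'(x) = -6*x - 2.
Then u(x)^2 = 9*x**4 + 12*x**3 + 4*x**2 and u'(x)^2 = 36*x**2 + 24*x + 4.
Integrate each monomial from 0 to 4 using ∫_0^4 c·x^n dx = c·4^(n+1)/(n+1):
  ∫_0^4 u(x)^2 dx = ∫_0^4 (9*x^4 + 12*x^3 + 4*x^2) dx. Term by term:
    ∫_0^4 9*x^4 dx = 9216/5;  ∫_0^4 12*x^3 dx = 768;  ∫_0^4 4*x^2 dx = 256/3.
  Sum: 9216/5 + 768 + 256/3 = 40448/15.
  ∫_0^4 u'(x)^2 dx = ∫_0^4 (36*x^2 + 24*x + 4) dx. Term by term:
    ∫_0^4 36*x^2 dx = 768;  ∫_0^4 24*x dx = 192;  ∫_0^4 4 dx = 16.
  Sum: 768 + 192 + 16 = 976.
Adding: ||u||_{H^1}^2 = 40448/15 + 976 = 55088/15.


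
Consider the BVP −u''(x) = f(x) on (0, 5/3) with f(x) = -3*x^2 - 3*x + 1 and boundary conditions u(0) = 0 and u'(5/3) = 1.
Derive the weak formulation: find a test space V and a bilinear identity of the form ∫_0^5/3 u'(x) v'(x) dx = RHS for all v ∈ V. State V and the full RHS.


V = {v ∈ H^1(0, 5/3) : v(0) = 0} (test functions vanish at x = 0 where u is specified); weak form: ∫_0^5/3 u'v' dx = ∫_0^5/3 (-3*x^2 - 3*x + 1) v dx + v(5/3) for all v ∈ V.

Multiply both sides by a test function v and integrate from 0 to 5/3:
  ∫_0^5/3 −u''(x) v(x) dx = ∫_0^5/3 f(x) v(x) dx.
Integrate the LHS by parts once:
  ∫_0^5/3 −u'' v dx = −[u'(x) v(x)]_0^5/3 + ∫_0^5/3 u'(x) v'(x) dx.
Thus ∫_0^5/3 u'(x) v'(x) dx = ∫_0^5/3 f(x) v(x) dx + [u'(x) v(x)]_0^5/3.
Choose V so that boundary terms are either known or forced to vanish.
Mixed BC: u(0) = 0 (Dirichlet) and u'(5/3) = 1 (Neumann). Define V = {v ∈ H^1(0, 5/3) : v(0) = 0}. Then [u' v]_0^5/3 = u'(5/3)·v(5/3) − u'(0)·0 = v(5/3).
Weak formulation: find u (satisfying any essential BC) such that ∫_0^5/3 u'(x) v'(x) dx = ∫_0^5/3 f v dx + v(5/3) for all v ∈ V (Dirichlet at 0 absorbed into V; Neumann datum at x = 5/3 contributes the boundary term).
Substituting f(x) = -3*x^2 - 3*x + 1, the right-hand side is ∫_0^5/3 (-3*x^2 - 3*x + 1) v dx + v(5/3).


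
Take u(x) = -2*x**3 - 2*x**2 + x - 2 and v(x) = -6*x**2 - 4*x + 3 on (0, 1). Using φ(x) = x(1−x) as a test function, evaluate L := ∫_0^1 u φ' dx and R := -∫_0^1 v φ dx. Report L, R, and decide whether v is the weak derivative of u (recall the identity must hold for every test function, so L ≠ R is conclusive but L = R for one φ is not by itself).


LHS = 7/15, RHS = 2/15. No, v is not the weak derivative of u.

u(x) = -2*x**3 - 2*x**2 + x - 2, classical derivative u'(x) = -6*x**2 - 4*x + 1.
φ(x) = x(1−x), so φ'(x) = 1 - 2*x.
Note φ(0) = φ(1) = 0, so the boundary term u·φ vanishes.
LHS = ∫_0^1 u(x) φ'(x) dx = ∫_0^1 (4*x^4 + 2*x^3 - 4*x^2 + 5*x - 2) dx. Term by term:
  ∫_0^1 4*x^4 dx = 4/5;  ∫_0^1 2*x^3 dx = 1/2;  ∫_0^1 -4*x^2 dx = -4/3;
  ∫_0^1 5*x dx = 5/2;  ∫_0^1 -2 dx = -2.
Sum: 4/5 + 1/2 − 4/3 + 5/2 − 2 = 7/15.
So LHS = 7/15.
∫_0^1 v(x) φ(x) dx = ∫_0^1 (6*x^4 - 2*x^3 - 7*x^2 + 3*x) dx. Term by term:
  ∫_0^1 6*x^4 dx = 6/5;  ∫_0^1 -2*x^3 dx = -1/2;  ∫_0^1 -7*x^2 dx = -7/3;
  ∫_0^1 3*x dx = 3/2.
Sum: 6/5 − 1/2 − 7/3 + 3/2 = -2/15.
So RHS = -∫_0^1 v(x) φ(x) dx = 2/15.
LHS − RHS = 1/3 ≠ 0, so the identity fails.
(For a valid weak derivative the identity must hold for EVERY test function, in particular this one. The failure shows v is NOT the weak derivative of u.)
Correct weak derivative would be u'(x) = -6*x**2 - 4*x + 1.


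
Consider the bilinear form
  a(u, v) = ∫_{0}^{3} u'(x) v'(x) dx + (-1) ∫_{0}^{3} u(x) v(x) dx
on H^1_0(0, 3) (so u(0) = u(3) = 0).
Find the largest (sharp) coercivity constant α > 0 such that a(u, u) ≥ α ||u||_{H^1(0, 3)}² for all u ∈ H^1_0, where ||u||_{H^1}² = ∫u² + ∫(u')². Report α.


α = (-9 + π^2)/(9 + π^2)

Coercivity of a(·,·) on H^1_0(0, 3) means a(u, u) ≥ α ||u||_{H^1}² for every u ∈ H^1_0.
The interval has length L = 3, and Poincaré/coercivity depend only on L. Here a(u, u) = ∫(u')² + (-1)·∫u².
Here c = -1 < 0 with |c| < (π/L)² = π^2/9, so coercivity still holds. The condition a(u,u) ≥ α||u||_{H^1}² reads (1−α)∫(u')² ≥ (α−c)∫u². Any admissible α is ≤ 1 (rapidly oscillating u have ∫u²/∫(u')² → 0), and α = 1 would force 0 ≥ (1−c)∫u², impossible since c < 1; so 1−α > 0. By the sharp Poincaré inequality on H^1_0 of an interval of length L, ∫(u')² ≥ (π/L)²∫u² with equality for the first sine mode sin(π(x−x₀)/L) (x₀ the left endpoint), so the inequality holds for all u iff (1−α)(π/L)² ≥ α − c, i.e. α ≤ ((π/L)² + c)/((π/L)² + 1) = (1 + c(L/π)²)/(1 + (L/π)²). (Direct route, valid since c ≤ 0: Poincaré gives c∫u² ≥ c(L/π)²∫(u')², so a(u,u) ≥ (1 + c(L/π)²)∫(u')², while ||u||_{H^1}² ≤ (1 + (L/π)²)∫(u')²; dividing yields the same α.) With (π/L)² = π^2/9 and c = -1, the largest admissible constant is α = ((π/L)² + c)/((π/L)² + 1).
Simplifying, α = (-9 + π^2)/(9 + π^2).


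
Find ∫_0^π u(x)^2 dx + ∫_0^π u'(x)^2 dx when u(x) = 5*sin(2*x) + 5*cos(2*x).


||u||_{H^1(0,π)}^2 = 125*π

u'(x) = -10*sin(2*x) + 10*cos(2*x).
Expand u² and (u')² and integrate term by term on (0, π), using: for integers n ≥ 1, ∫_0^π sin²(nx) dx = ∫_0^π cos²(nx) dx = π/2; for n ≠ n', ∫_0^π sin(nx)sin(n'x) dx = ∫_0^π cos(nx)cos(n'x) dx = 0; and by product-to-sum, ∫_0^π sin(nx)cos(n'x) dx = ½∫_0^π [sin((n+n')x) + sin((n−n')x)] dx, which is 0 when n+n' is even and 2n/(n²−n'²) when n+n' is odd (it need not vanish on (0, π)).
  u² squared terms: (5)²·∫cos(2x)² dx = 25·π/2 = 25*π/2;  (5)²·∫sin(2x)² dx = 25·π/2 = 25*π/2.
  u² cross terms: 2·(5)·(5)·∫cos(2x)·sin(2x) dx = 50·(0) = 0.
  So ∫_0^π u² dx = 25*π/2 + 25*π/2 + 0 = 25*π.
  (u')² squared terms: (-10)²·∫sin(2x)² dx = 100·π/2 = 50*π;  (10)²·∫cos(2x)² dx = 100·π/2 = 50*π.
  (u')² cross terms: 2·(-10)·(10)·∫sin(2x)·cos(2x) dx = -200·(0) = 0.
  So ∫_0^π (u')² dx = 50*π + 50*π + 0 = 100*π.
||u||_{H^1}^2 = (25*π) + (100*π) = 125*π.


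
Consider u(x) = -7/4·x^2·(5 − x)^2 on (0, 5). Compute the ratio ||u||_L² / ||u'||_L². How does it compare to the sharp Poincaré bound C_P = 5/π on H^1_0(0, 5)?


||u||_L² / ||u'||_L² = 5*sqrt(3)/6 < C_P = 5/π.

u(x) = -7/4·x^2·(5 − x)^2, so u'(x) = 7*x*(x*(5 - x) - (x - 5)^2)/2.
u(x) = -7/4·x^2·(5 − x)^2 vanishes at x = 0 and x = 5, so u ∈ H^1_0(0, 5). Differentiate via the product rule and integrate the resulting polynomials term by term.
  ∫_0^5 u² dx = ∫_0^5 (49*x^8/16 - 245*x^7/4 + 3675*x^6/8 - 6125*x^5/4 + 30625*x^4/16) dx. Term by term:
    ∫_0^5 49*x^8/16 dx = 95703125/144;  ∫_0^5 -245*x^7/4 dx = -95703125/32;  ∫_0^5 3675*x^6/8 dx = 41015625/8;
    ∫_0^5 -6125*x^5/4 dx = -95703125/24;  ∫_0^5 30625*x^4/16 dx = 19140625/16.
  Sum: 95703125/144 − 95703125/32 + 41015625/8 − 95703125/24 + 19140625/16 = 2734375/288.
  ∫_0^5 (u')² dx = ∫_0^5 (49*x^6 - 735*x^5 + 15925*x^4/4 - 18375*x^3/2 + 30625*x^2/4) dx. Term by term:
    ∫_0^5 49*x^6 dx = 546875;  ∫_0^5 -735*x^5 dx = -3828125/2;  ∫_0^5 15925*x^4/4 dx = 9953125/4;
    ∫_0^5 -18375*x^3/2 dx = -11484375/8;  ∫_0^5 30625*x^2/4 dx = 3828125/12.
  Sum: 546875 − 3828125/2 + 9953125/4 − 11484375/8 + 3828125/12 = 109375/24.
∫_0^5 u² dx = 2734375/288, so ||u||_L² = 625*sqrt(14)/24.
∫_0^5 (u')² dx = 109375/24, so ||u'||_L² = 125*sqrt(42)/12.
Ratio ||u||_L² / ||u'||_L² = 5*sqrt(3)/6.
Sharp Poincaré constant on H^1_0(0, 5) is C_P = L/π = 5/π, achieved by sin(π/5·x).
A polynomial bump cannot attain the sharp Poincaré constant (only the first sine eigenfunction does), so the ratio is strictly less than C_P, consistent with ||u||_L² ≤ C_P ||u'||_L².


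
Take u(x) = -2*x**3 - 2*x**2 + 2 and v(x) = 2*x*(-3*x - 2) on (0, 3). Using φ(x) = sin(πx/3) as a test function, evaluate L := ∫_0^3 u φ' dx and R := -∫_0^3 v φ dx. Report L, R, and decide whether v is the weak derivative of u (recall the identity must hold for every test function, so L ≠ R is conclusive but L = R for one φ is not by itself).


LHS = -648/π^3 + 198/π, RHS = -648/π^3 + 198/π. Yes, v = u' weakly.

u(x) = -2*x**3 - 2*x**2 + 2, classical derivative u'(x) = -6*x**2 - 4*x.
φ(x) = sin(πx/3), so φ'(x) = π*cos(π*x/3)/3.
Note φ(0) = φ(3) = 0, so the boundary term u·φ vanishes.
LHS = ∫_0^3 u(x) φ'(x) dx = ∫_0^3 (-2*π*x^3*cos(π*x/3)/3 - 2*π*x^2*cos(π*x/3)/3 + 2*π*cos(π*x/3)/3) dx. Term by term:
  ∫_0^3 2*π*cos(π*x/3)/3 dx = 0;  ∫_0^3 -2*π*x^2*cos(π*x/3)/3 dx = 36/π;  ∫_0^3 -2*π*x^3*cos(π*x/3)/3 dx = -648/π^3 + 162/π.
Sum: 0 + 36/π + -648/π^3 + 162/π = -648/π^3 + 198/π.
So LHS = -648/π^3 + 198/π.
∫_0^3 v(x) φ(x) dx = ∫_0^3 (-6*x^2*sin(π*x/3) - 4*x*sin(π*x/3)) dx. Term by term:
  ∫_0^3 -6*x^2*sin(π*x/3) dx = -162/π + 648/π^3;  ∫_0^3 -4*x*sin(π*x/3) dx = -36/π.
Sum: -162/π + 648/π^3 − 36/π = -198/π + 648/π^3.
So RHS = -∫_0^3 v(x) φ(x) dx = -648/π^3 + 198/π.
LHS = RHS, so the identity holds for this test φ.
Moreover u is smooth here and v(x) = u'(x) = -6*x**2 - 4*x pointwise, so the identity holds for every test function. Hence v is the weak derivative of u.


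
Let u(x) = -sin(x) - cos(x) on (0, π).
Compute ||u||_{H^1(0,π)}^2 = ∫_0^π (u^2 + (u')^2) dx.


||u||_{H^1(0,π)}^2 = 2*π

u'(x) = sin(x) - cos(x).
Expand u² and (u')² and integrate term by term on (0, π), using: for integers n ≥ 1, ∫_0^π sin²(nx) dx = ∫_0^π cos²(nx) dx = π/2; for n ≠ n', ∫_0^π sin(nx)sin(n'x) dx = ∫_0^π cos(nx)cos(n'x) dx = 0; and by product-to-sum, ∫_0^π sin(nx)cos(n'x) dx = ½∫_0^π [sin((n+n')x) + sin((n−n')x)] dx, which is 0 when n+n' is even and 2n/(n²−n'²) when n+n' is odd (it need not vanish on (0, π)).
  u² squared terms: (-1)²·∫cos(x)² dx = 1·π/2 = π/2;  (-1)²·∫sin(x)² dx = 1·π/2 = π/2.
  u² cross terms: 2·(-1)·(-1)·∫cos(x)·sin(x) dx = 2·(0) = 0.
  So ∫_0^π u² dx = π/2 + π/2 + 0 = π.
  (u')² squared terms: (-1)²·∫cos(x)² dx = 1·π/2 = π/2;  (1)²·∫sin(x)² dx = 1·π/2 = π/2.
  (u')² cross terms: 2·(-1)·(1)·∫cos(x)·sin(x) dx = -2·(0) = 0.
  So ∫_0^π (u')² dx = π/2 + π/2 + 0 = π.
||u||_{H^1}^2 = (π) + (π) = 2*π.


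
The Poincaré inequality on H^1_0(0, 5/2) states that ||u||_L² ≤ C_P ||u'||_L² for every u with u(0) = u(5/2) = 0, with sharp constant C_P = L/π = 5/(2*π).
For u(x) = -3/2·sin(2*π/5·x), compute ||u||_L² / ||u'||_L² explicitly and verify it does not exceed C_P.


||u||_L² / ||u'||_L² = 5/(2*π) = C_P.

u(x) = -3/2·sin(2*π/5·x), so u'(x) = -3*π*cos(2*π*x/5)/5.
Writing u(x) = A·sin(kπx/L) with A = -3/2 and k = 1, use ∫_0^L sin²(kπx/L) dx = L/2 and ∫_0^L cos²(kπx/L) dx = L/2.
u² = 9/4·sin²(2*π/5·x) and (u')² = 9*π^2/25·cos²(2*π/5·x), and each of sin², cos² integrates to L/2 = 5/4 over (0, 5/2).
∫_0^5/2 u² dx = 45/16, so ||u||_L² = 3*sqrt(5)/4.
∫_0^5/2 (u')² dx = 9*π^2/20, so ||u'||_L² = 3*sqrt(5)*π/10.
Ratio ||u||_L² / ||u'||_L² = 5/(2*π).
Sharp Poincaré constant on H^1_0(0, 5/2) is C_P = L/π = 5/(2*π), achieved by sin(2*π/5·x).
This is the k = 1 eigenfunction (up to amplitude), so the ratio equals the sharp Poincaré constant exactly.


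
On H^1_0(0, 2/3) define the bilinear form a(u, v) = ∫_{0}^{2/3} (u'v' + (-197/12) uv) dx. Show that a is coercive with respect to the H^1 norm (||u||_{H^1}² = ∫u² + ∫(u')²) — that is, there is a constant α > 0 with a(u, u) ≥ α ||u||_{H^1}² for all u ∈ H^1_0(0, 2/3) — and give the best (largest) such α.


α = (-197 + 27*π^2)/(3*(4 + 9*π^2))

Coercivity of a(·,·) on H^1_0(0, 2/3) means a(u, u) ≥ α ||u||_{H^1}² for every u ∈ H^1_0.
The interval has length L = 2/3, and Poincaré/coercivity depend only on L. Here a(u, u) = ∫(u')² + (-197/12)·∫u².
Here c = -197/12 < 0 with |c| < (π/L)² = 9*π^2/4, so coercivity still holds. The condition a(u,u) ≥ α||u||_{H^1}² reads (1−α)∫(u')² ≥ (α−c)∫u². Any admissible α is ≤ 1 (rapidly oscillating u have ∫u²/∫(u')² → 0), and α = 1 would force 0 ≥ (1−c)∫u², impossible since c < 1; so 1−α > 0. By the sharp Poincaré inequality on H^1_0 of an interval of length L, ∫(u')² ≥ (π/L)²∫u² with equality for the first sine mode sin(π(x−x₀)/L) (x₀ the left endpoint), so the inequality holds for all u iff (1−α)(π/L)² ≥ α − c, i.e. α ≤ ((π/L)² + c)/((π/L)² + 1) = (1 + c(L/π)²)/(1 + (L/π)²). (Direct route, valid since c ≤ 0: Poincaré gives c∫u² ≥ c(L/π)²∫(u')², so a(u,u) ≥ (1 + c(L/π)²)∫(u')², while ||u||_{H^1}² ≤ (1 + (L/π)²)∫(u')²; dividing yields the same α.) With (π/L)² = 9*π^2/4 and c = -197/12, the largest admissible constant is α = ((π/L)² + c)/((π/L)² + 1).
Simplifying, α = (-197 + 27*π^2)/(3*(4 + 9*π^2)).


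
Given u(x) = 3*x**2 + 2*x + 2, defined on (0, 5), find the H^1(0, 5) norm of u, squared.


||u||_{H^1}^2 = 30320/3

The H^1 norm (squared) on an interval (0, L) is
  ||u||_{H^1}^2 = ∫_0^L u(x)^2 dx + ∫_0^L u'(x)^2 dx.
Compute u'(x) = 6*x + 2.
Then u(x)^2 = 9*x**4 + 12*x**3 + 16*x**2 + 8*x + 4 and u'(x)^2 = 36*x**2 + 24*x + 4.
Integrate each monomial from 0 to 5 using ∫_0^5 c·x^n dx = c·5^(n+1)/(n+1):
  ∫_0^5 u(x)^2 dx = ∫_0^5 (9*x^4 + 12*x^3 + 16*x^2 + 8*x + 4) dx. Term by term:
    ∫_0^5 9*x^4 dx = 5625;  ∫_0^5 12*x^3 dx = 1875;  ∫_0^5 16*x^2 dx = 2000/3;
    ∫_0^5 8*x dx = 100;  ∫_0^5 4 dx = 20.
  Sum: 5625 + 1875 + 2000/3 + 100 + 20 = 24860/3.
  ∫_0^5 u'(x)^2 dx = ∫_0^5 (36*x^2 + 24*x + 4) dx. Term by term:
    ∫_0^5 36*x^2 dx = 1500;  ∫_0^5 24*x dx = 300;  ∫_0^5 4 dx = 20.
  Sum: 1500 + 300 + 20 = 1820.
Adding: ||u||_{H^1}^2 = 24860/3 + 1820 = 30320/3.


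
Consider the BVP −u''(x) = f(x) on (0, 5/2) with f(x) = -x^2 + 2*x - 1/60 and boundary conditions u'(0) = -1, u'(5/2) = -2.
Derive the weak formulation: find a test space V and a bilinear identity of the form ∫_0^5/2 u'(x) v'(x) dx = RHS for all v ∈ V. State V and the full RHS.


V = H^1(0, 5/2) (v unrestricted at boundary; u is determined up to an additive constant); weak form: ∫_0^5/2 u'v' dx = ∫_0^5/2 (-x^2 + 2*x - 1/60) v dx − 2·v(5/2) + v(0) for all v ∈ V.

Multiply both sides by a test function v and integrate from 0 to 5/2:
  ∫_0^5/2 −u''(x) v(x) dx = ∫_0^5/2 f(x) v(x) dx.
Integrate the LHS by parts once:
  ∫_0^5/2 −u'' v dx = −[u'(x) v(x)]_0^5/2 + ∫_0^5/2 u'(x) v'(x) dx.
Thus ∫_0^5/2 u'(x) v'(x) dx = ∫_0^5/2 f(x) v(x) dx + [u'(x) v(x)]_0^5/2.
Choose V so that boundary terms are either known or forced to vanish.
u has inhomogeneous Neumann u'(0) = -1, u'(5/2) = -2. [u' v]_0^5/2 = (-2)·v(5/2) − (-1)·v(0) = − 2·v(5/2) + v(0). Take V = H^1(0, 5/2); boundary term becomes part of RHS.
Weak formulation: find u (satisfying any essential BC) such that ∫_0^5/2 u'(x) v'(x) dx = ∫_0^5/2 f v dx − 2·v(5/2) + v(0) for all v ∈ V (Neumann data are natural BCs: they enter the RHS as boundary terms).
Substituting f(x) = -x^2 + 2*x - 1/60, the right-hand side is ∫_0^5/2 (-x^2 + 2*x - 1/60) v dx − 2·v(5/2) + v(0).
Compatibility check (pure Neumann): taking v ≡ 1 ∈ V gives 0 = ∫_0^5/2 f dx + (-2) − (-1), i.e. ∫_0^5/2 f dx must equal u'(0) − u'(5/2) = 1. Indeed ∫_0^5/2 (-x^2 + 2*x - 1/60) dx = 1, so the data are compatible. The solution is then unique only up to an additive constant (fix it e.g. by requiring ∫_0^5/2 u dx = 0).


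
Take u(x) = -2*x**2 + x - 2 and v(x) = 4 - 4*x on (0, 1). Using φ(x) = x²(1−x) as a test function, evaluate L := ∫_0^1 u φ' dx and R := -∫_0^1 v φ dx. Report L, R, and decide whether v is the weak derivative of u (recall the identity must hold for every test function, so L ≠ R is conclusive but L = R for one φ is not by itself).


LHS = 7/60, RHS = -2/15. No, v is not the weak derivative of u.

u(x) = -2*x**2 + x - 2, classical derivative u'(x) = 1 - 4*x.
φ(x) = x²(1−x), so φ'(x) = x*(2 - 3*x).
Note φ(0) = φ(1) = 0, so the boundary term u·φ vanishes.
LHS = ∫_0^1 u(x) φ'(x) dx = ∫_0^1 (6*x^4 - 7*x^3 + 8*x^2 - 4*x) dx. Term by term:
  ∫_0^1 6*x^4 dx = 6/5;  ∫_0^1 -7*x^3 dx = -7/4;  ∫_0^1 8*x^2 dx = 8/3;
  ∫_0^1 -4*x dx = -2.
Sum: 6/5 − 7/4 + 8/3 − 2 = 7/60.
So LHS = 7/60.
∫_0^1 v(x) φ(x) dx = ∫_0^1 (4*x^4 - 8*x^3 + 4*x^2) dx. Term by term:
  ∫_0^1 4*x^4 dx = 4/5;  ∫_0^1 -8*x^3 dx = -2;  ∫_0^1 4*x^2 dx = 4/3.
Sum: 4/5 − 2 + 4/3 = 2/15.
So RHS = -∫_0^1 v(x) φ(x) dx = -2/15.
LHS − RHS = 1/4 ≠ 0, so the identity fails.
(For a valid weak derivative the identity must hold for EVERY test function, in particular this one. The failure shows v is NOT the weak derivative of u.)
Correct weak derivative would be u'(x) = 1 - 4*x.


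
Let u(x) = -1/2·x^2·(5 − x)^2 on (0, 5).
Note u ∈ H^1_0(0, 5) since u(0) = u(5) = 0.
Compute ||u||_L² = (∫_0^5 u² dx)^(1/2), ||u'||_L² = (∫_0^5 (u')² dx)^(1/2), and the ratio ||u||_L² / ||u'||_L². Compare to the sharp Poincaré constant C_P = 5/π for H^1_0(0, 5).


||u||_L² / ||u'||_L² = 5*sqrt(3)/6 < C_P = 5/π.

u(x) = -1/2·x^2·(5 − x)^2, so u'(x) = x*(x*(5 - x) - (x - 5)^2).
u(x) = -1/2·x^2·(5 − x)^2 vanishes at x = 0 and x = 5, so u ∈ H^1_0(0, 5). Differentiate via the product rule and integrate the resulting polynomials term by term.
  ∫_0^5 u² dx = ∫_0^5 (x^8/4 - 5*x^7 + 75*x^6/2 - 125*x^5 + 625*x^4/4) dx. Term by term:
    ∫_0^5 x^8/4 dx = 1953125/36;  ∫_0^5 -5*x^7 dx = -1953125/8;  ∫_0^5 75*x^6/2 dx = 5859375/14;
    ∫_0^5 -125*x^5 dx = -1953125/6;  ∫_0^5 625*x^4/4 dx = 390625/4.
  Sum: 1953125/36 − 1953125/8 + 5859375/14 − 1953125/6 + 390625/4 = 390625/504.
  ∫_0^5 (u')² dx = ∫_0^5 (4*x^6 - 60*x^5 + 325*x^4 - 750*x^3 + 625*x^2) dx. Term by term:
    ∫_0^5 4*x^6 dx = 312500/7;  ∫_0^5 -60*x^5 dx = -156250;  ∫_0^5 325*x^4 dx = 203125;
    ∫_0^5 -750*x^3 dx = -234375/2;  ∫_0^5 625*x^2 dx = 78125/3.
  Sum: 312500/7 − 156250 + 203125 − 234375/2 + 78125/3 = 15625/42.
∫_0^5 u² dx = 390625/504, so ||u||_L² = 625*sqrt(14)/84.
∫_0^5 (u')² dx = 15625/42, so ||u'||_L² = 125*sqrt(42)/42.
Ratio ||u||_L² / ||u'||_L² = 5*sqrt(3)/6.
Sharp Poincaré constant on H^1_0(0, 5) is C_P = L/π = 5/π, achieved by sin(π/5·x).
A polynomial bump cannot attain the sharp Poincaré constant (only the first sine eigenfunction does), so the ratio is strictly less than C_P, consistent with ||u||_L² ≤ C_P ||u'||_L².


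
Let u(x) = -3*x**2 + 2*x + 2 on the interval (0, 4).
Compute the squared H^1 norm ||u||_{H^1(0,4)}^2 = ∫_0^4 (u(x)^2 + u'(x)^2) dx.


||u||_{H^1}^2 = 23648/15

The H^1 norm (squared) on an interval (0, L) is
  ||u||_{H^1}^2 = ∫_0^L u(x)^2 dx + ∫_0^L u'(x)^2 dx.
Compute u'(x) = 2 - 6*x.
Then u(x)^2 = 9*x**4 - 12*x**3 - 8*x**2 + 8*x + 4 and u'(x)^2 = 36*x**2 - 24*x + 4.
Integrate each monomial from 0 to 4 using ∫_0^4 c·x^n dx = c·4^(n+1)/(n+1):
  ∫_0^4 u(x)^2 dx = ∫_0^4 (9*x^4 - 12*x^3 - 8*x^2 + 8*x + 4) dx. Term by term:
    ∫_0^4 9*x^4 dx = 9216/5;  ∫_0^4 -12*x^3 dx = -768;  ∫_0^4 -8*x^2 dx = -512/3;
    ∫_0^4 8*x dx = 64;  ∫_0^4 4 dx = 16.
  Sum: 9216/5 − 768 − 512/3 + 64 + 16 = 14768/15.
  ∫_0^4 u'(x)^2 dx = ∫_0^4 (36*x^2 - 24*x + 4) dx. Term by term:
    ∫_0^4 36*x^2 dx = 768;  ∫_0^4 -24*x dx = -192;  ∫_0^4 4 dx = 16.
  Sum: 768 − 192 + 16 = 592.
Adding: ||u||_{H^1}^2 = 14768/15 + 592 = 23648/15.


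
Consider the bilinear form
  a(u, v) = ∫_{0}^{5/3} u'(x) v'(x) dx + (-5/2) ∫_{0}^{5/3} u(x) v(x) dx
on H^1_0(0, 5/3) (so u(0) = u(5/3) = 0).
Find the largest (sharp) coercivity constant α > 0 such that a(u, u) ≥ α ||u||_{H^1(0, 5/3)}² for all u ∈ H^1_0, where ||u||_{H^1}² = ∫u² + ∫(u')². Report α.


α = (-125 + 18*π^2)/(2*(25 + 9*π^2))

Coercivity of a(·,·) on H^1_0(0, 5/3) means a(u, u) ≥ α ||u||_{H^1}² for every u ∈ H^1_0.
The interval has length L = 5/3, and Poincaré/coercivity depend only on L. Here a(u, u) = ∫(u')² + (-5/2)·∫u².
Here c = -5/2 < 0 with |c| < (π/L)² = 9*π^2/25, so coercivity still holds. The condition a(u,u) ≥ α||u||_{H^1}² reads (1−α)∫(u')² ≥ (α−c)∫u². Any admissible α is ≤ 1 (rapidly oscillating u have ∫u²/∫(u')² → 0), and α = 1 would force 0 ≥ (1−c)∫u², impossible since c < 1; so 1−α > 0. By the sharp Poincaré inequality on H^1_0 of an interval of length L, ∫(u')² ≥ (π/L)²∫u² with equality for the first sine mode sin(π(x−x₀)/L) (x₀ the left endpoint), so the inequality holds for all u iff (1−α)(π/L)² ≥ α − c, i.e. α ≤ ((π/L)² + c)/((π/L)² + 1) = (1 + c(L/π)²)/(1 + (L/π)²). (Direct route, valid since c ≤ 0: Poincaré gives c∫u² ≥ c(L/π)²∫(u')², so a(u,u) ≥ (1 + c(L/π)²)∫(u')², while ||u||_{H^1}² ≤ (1 + (L/π)²)∫(u')²; dividing yields the same α.) With (π/L)² = 9*π^2/25 and c = -5/2, the largest admissible constant is α = ((π/L)² + c)/((π/L)² + 1).
Simplifying, α = (-125 + 18*π^2)/(2*(25 + 9*π^2)).


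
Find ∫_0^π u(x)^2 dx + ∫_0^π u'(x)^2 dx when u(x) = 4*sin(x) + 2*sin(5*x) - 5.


||u||_{H^1(0,π)}^2 = -88 + 93*π

u'(x) = 4*cos(x) + 10*cos(5*x).
Expand u² and (u')² and integrate term by term on (0, π), using: for integers n ≥ 1, ∫_0^π sin²(nx) dx = ∫_0^π cos²(nx) dx = π/2; for n ≠ n', ∫_0^π sin(nx)sin(n'x) dx = ∫_0^π cos(nx)cos(n'x) dx = 0; and by product-to-sum, ∫_0^π sin(nx)cos(n'x) dx = ½∫_0^π [sin((n+n')x) + sin((n−n')x)] dx, which is 0 when n+n' is even and 2n/(n²−n'²) when n+n' is odd (it need not vanish on (0, π)). For the constant mode: ∫_0^π 1 dx = π, ∫_0^π cos(nx) dx = 0, ∫_0^π sin(nx) dx = (1−(−1)^n)/n.
  u² squared terms: (-5)²·∫1 dx = 25·π = 25*π;  (2)²·∫sin(5x)² dx = 4·π/2 = 2*π;  (4)²·∫sin(x)² dx = 16·π/2 = 8*π.
  u² cross terms: 2·(-5)·(2)·∫1·sin(5x) dx = -20·(2/5) = -8;  2·(-5)·(4)·∫1·sin(x) dx = -40·(2) = -80;  2·(2)·(4)·∫sin(5x)·sin(x) dx = 16·(0) = 0.
  So ∫_0^π u² dx = 25*π + 2*π + 8*π − 8 − 80 + 0 = -88 + 35*π.
  (u')² squared terms: (4)²·∫cos(x)² dx = 16·π/2 = 8*π;  (10)²·∫cos(5x)² dx = 100·π/2 = 50*π.
  (u')² cross terms: 2·(4)·(10)·∫cos(x)·cos(5x) dx = 80·(0) = 0.
  So ∫_0^π (u')² dx = 8*π + 50*π + 0 = 58*π.
||u||_{H^1}^2 = (-88 + 35*π) + (58*π) = -88 + 93*π.


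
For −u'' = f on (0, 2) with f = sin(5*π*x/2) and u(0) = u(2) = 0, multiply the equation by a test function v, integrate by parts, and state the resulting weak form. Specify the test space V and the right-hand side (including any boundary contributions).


V = H^1_0(0, 2) (so v(0) = v(2) = 0); weak form: ∫_0^2 u'v' dx = ∫_0^2 (sin(5*π*x/2)) v dx for all v ∈ V.

Multiply both sides by a test function v and integrate from 0 to 2:
  ∫_0^2 −u''(x) v(x) dx = ∫_0^2 f(x) v(x) dx.
Integrate the LHS by parts once:
  ∫_0^2 −u'' v dx = −[u'(x) v(x)]_0^2 + ∫_0^2 u'(x) v'(x) dx.
Thus ∫_0^2 u'(x) v'(x) dx = ∫_0^2 f(x) v(x) dx + [u'(x) v(x)]_0^2.
Choose V so that boundary terms are either known or forced to vanish.
u is Dirichlet: u(0) = u(2) = 0. Let V = H^1_0(0, 2); then v(0) = v(2) = 0, and [u' v]_0^2 = 0.
Weak formulation: find u (satisfying any essential BC) such that ∫_0^2 u'(x) v'(x) dx = ∫_0^2 f v dx for all v ∈ V.
Substituting f(x) = sin(5*π*x/2), the right-hand side is ∫_0^2 (sin(5*π*x/2)) v dx.


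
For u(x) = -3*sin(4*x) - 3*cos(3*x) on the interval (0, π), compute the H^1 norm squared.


||u||_{H^1(0,π)}^2 = 1440/7 + 243*π/2

u'(x) = 9*sin(3*x) - 12*cos(4*x).
Expand u² and (u')² and integrate term by term on (0, π), using: for integers n ≥ 1, ∫_0^π sin²(nx) dx = ∫_0^π cos²(nx) dx = π/2; for n ≠ n', ∫_0^π sin(nx)sin(n'x) dx = ∫_0^π cos(nx)cos(n'x) dx = 0; and by product-to-sum, ∫_0^π sin(nx)cos(n'x) dx = ½∫_0^π [sin((n+n')x) + sin((n−n')x)] dx, which is 0 when n+n' is even and 2n/(n²−n'²) when n+n' is odd (it need not vanish on (0, π)).
  u² squared terms: (-3)²·∫cos(3x)² dx = 9·π/2 = 9*π/2;  (-3)²·∫sin(4x)² dx = 9·π/2 = 9*π/2.
  u² cross terms: 2·(-3)·(-3)·∫cos(3x)·sin(4x) dx = 18·(8/7) = 144/7.
  So ∫_0^π u² dx = 9*π/2 + 9*π/2 + 144/7 = 144/7 + 9*π.
  (u')² squared terms: (-12)²·∫cos(4x)² dx = 144·π/2 = 72*π;  (9)²·∫sin(3x)² dx = 81·π/2 = 81*π/2.
  (u')² cross terms: 2·(-12)·(9)·∫cos(4x)·sin(3x) dx = -216·(-6/7) = 1296/7.
  So ∫_0^π (u')² dx = 72*π + 81*π/2 + 1296/7 = 1296/7 + 225*π/2.
||u||_{H^1}^2 = (144/7 + 9*π) + (1296/7 + 225*π/2) = 1440/7 + 243*π/2.


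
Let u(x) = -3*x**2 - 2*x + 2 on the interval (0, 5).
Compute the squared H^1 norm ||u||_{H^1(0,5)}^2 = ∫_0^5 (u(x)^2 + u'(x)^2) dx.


||u||_{H^1}^2 = 26720/3

The H^1 norm (squared) on an interval (0, L) is
  ||u||_{H^1}^2 = ∫_0^L u(x)^2 dx + ∫_0^L u'(x)^2 dx.
Compute u'(x) = -6*x - 2.
Then u(x)^2 = 9*x**4 + 12*x**3 - 8*x**2 - 8*x + 4 and u'(x)^2 = 36*x**2 + 24*x + 4.
Integrate each monomial from 0 to 5 using ∫_0^5 c·x^n dx = c·5^(n+1)/(n+1):
  ∫_0^5 u(x)^2 dx = ∫_0^5 (9*x^4 + 12*x^3 - 8*x^2 - 8*x + 4) dx. Term by term:
    ∫_0^5 9*x^4 dx = 5625;  ∫_0^5 12*x^3 dx = 1875;  ∫_0^5 -8*x^2 dx = -1000/3;
    ∫_0^5 -8*x dx = -100;  ∫_0^5 4 dx = 20.
  Sum: 5625 + 1875 − 1000/3 − 100 + 20 = 21260/3.
  ∫_0^5 u'(x)^2 dx = ∫_0^5 (36*x^2 + 24*x + 4) dx. Term by term:
    ∫_0^5 36*x^2 dx = 1500;  ∫_0^5 24*x dx = 300;  ∫_0^5 4 dx = 20.
  Sum: 1500 + 300 + 20 = 1820.
Adding: ||u||_{H^1}^2 = 21260/3 + 1820 = 26720/3.


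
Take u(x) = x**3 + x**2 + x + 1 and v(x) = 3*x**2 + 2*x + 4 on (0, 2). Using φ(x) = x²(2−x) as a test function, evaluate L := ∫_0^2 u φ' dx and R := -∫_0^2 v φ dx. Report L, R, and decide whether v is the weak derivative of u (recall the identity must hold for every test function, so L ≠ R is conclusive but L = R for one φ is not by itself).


LHS = -164/15, RHS = -224/15. No, v is not the weak derivative of u.

u(x) = x**3 + x**2 + x + 1, classical derivative u'(x) = 3*x**2 + 2*x + 1.
φ(x) = x²(2−x), so φ'(x) = x*(4 - 3*x).
Note φ(0) = φ(2) = 0, so the boundary term u·φ vanishes.
LHS = ∫_0^2 u(x) φ'(x) dx = ∫_0^2 (-3*x^5 + x^4 + x^3 + x^2 + 4*x) dx. Term by term:
  ∫_0^2 -3*x^5 dx = -32;  ∫_0^2 x^4 dx = 32/5;  ∫_0^2 x^3 dx = 4;
  ∫_0^2 x^2 dx = 8/3;  ∫_0^2 4*x dx = 8.
Sum: -32 + 32/5 + 4 + 8/3 + 8 = -164/15.
So LHS = -164/15.
∫_0^2 v(x) φ(x) dx = ∫_0^2 (-3*x^5 + 4*x^4 + 8*x^2) dx. Term by term:
  ∫_0^2 -3*x^5 dx = -32;  ∫_0^2 4*x^4 dx = 128/5;  ∫_0^2 8*x^2 dx = 64/3.
Sum: -32 + 128/5 + 64/3 = 224/15.
So RHS = -∫_0^2 v(x) φ(x) dx = -224/15.
LHS − RHS = 4 ≠ 0, so the identity fails.
(For a valid weak derivative the identity must hold for EVERY test function, in particular this one. The failure shows v is NOT the weak derivative of u.)
Correct weak derivative would be u'(x) = 3*x**2 + 2*x + 1.


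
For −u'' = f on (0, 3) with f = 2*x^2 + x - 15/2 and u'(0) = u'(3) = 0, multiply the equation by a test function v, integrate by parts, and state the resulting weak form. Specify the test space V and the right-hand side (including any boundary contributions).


V = H^1(0, 3) (no boundary constraint on v; u is determined up to an additive constant); weak form: ∫_0^3 u'v' dx = ∫_0^3 (2*x^2 + x - 15/2) v dx for all v ∈ V.

Multiply both sides by a test function v and integrate from 0 to 3:
  ∫_0^3 −u''(x) v(x) dx = ∫_0^3 f(x) v(x) dx.
Integrate the LHS by parts once:
  ∫_0^3 −u'' v dx = −[u'(x) v(x)]_0^3 + ∫_0^3 u'(x) v'(x) dx.
Thus ∫_0^3 u'(x) v'(x) dx = ∫_0^3 f(x) v(x) dx + [u'(x) v(x)]_0^3.
Choose V so that boundary terms are either known or forced to vanish.
u has homogeneous Neumann: u'(0) = u'(3) = 0. So [u' v]_0^3 = 0·v(3) − 0·v(0) = 0 for any v; take V = H^1(0, 3).
Weak formulation: find u (satisfying any essential BC) such that ∫_0^3 u'(x) v'(x) dx = ∫_0^3 f v dx for all v ∈ V (homogeneous Neumann, so boundary terms vanish).
Substituting f(x) = 2*x^2 + x - 15/2, the right-hand side is ∫_0^3 (2*x^2 + x - 15/2) v dx.
Compatibility check (pure Neumann): taking v ≡ 1 ∈ V gives 0 = ∫_0^3 f dx + (0) − (0), i.e. ∫_0^3 f dx must equal u'(0) − u'(3) = 0. Indeed ∫_0^3 (2*x^2 + x - 15/2) dx = 0, so the data are compatible. The solution is then unique only up to an additive constant (fix it e.g. by requiring ∫_0^3 u dx = 0).


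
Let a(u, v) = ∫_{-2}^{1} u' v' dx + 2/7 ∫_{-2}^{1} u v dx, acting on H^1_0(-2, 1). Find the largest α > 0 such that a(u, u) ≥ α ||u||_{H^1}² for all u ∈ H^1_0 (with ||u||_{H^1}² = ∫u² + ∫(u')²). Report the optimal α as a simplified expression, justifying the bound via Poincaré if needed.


α = (18/7 + π^2)/(9 + π^2)

Coercivity of a(·,·) on H^1_0(-2, 1) means a(u, u) ≥ α ||u||_{H^1}² for every u ∈ H^1_0.
The interval has length L = 3, and Poincaré/coercivity depend only on L. Here a(u, u) = ∫(u')² + (2/7)·∫u².
Here 0 < c = 2/7 < 1. The condition a(u,u) ≥ α||u||_{H^1}² reads (1−α)∫(u')² ≥ (α−c)∫u². Any admissible α is ≤ 1 (rapidly oscillating u have ∫u²/∫(u')² → 0), and α = 1 would force 0 ≥ (1−c)∫u², impossible since c < 1; so 1−α > 0. By the sharp Poincaré inequality on H^1_0 of an interval of length L, ∫(u')² ≥ (π/L)²∫u² with equality for the first sine mode sin(π(x−x₀)/L) (x₀ the left endpoint), so the inequality holds for all u iff (1−α)(π/L)² ≥ α − c, i.e. α ≤ ((π/L)² + c)/((π/L)² + 1) = (1 + c(L/π)²)/(1 + (L/π)²). With (π/L)² = π^2/9 and c = 2/7, the largest admissible constant is α = ((π/L)² + c)/((π/L)² + 1).
Simplifying, α = (18/7 + π^2)/(9 + π^2).


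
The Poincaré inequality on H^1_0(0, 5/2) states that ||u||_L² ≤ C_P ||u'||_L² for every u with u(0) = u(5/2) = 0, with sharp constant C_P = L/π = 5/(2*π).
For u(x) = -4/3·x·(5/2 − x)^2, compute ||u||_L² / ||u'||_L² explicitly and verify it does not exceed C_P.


||u||_L² / ||u'||_L² = 5*sqrt(14)/28 < C_P = 5/(2*π).

u(x) = -4/3·x·(5/2 − x)^2, so u'(x) = -4*x^2 + 40*x/3 - 25/3.
u(x) = -4/3·x·(5/2 − x)^2 vanishes at x = 0 and x = 5/2, so u ∈ H^1_0(0, 5/2). Differentiate via the product rule and integrate the resulting polynomials term by term.
  ∫_0^5/2 u² dx = ∫_0^5/2 (16*x^6/9 - 160*x^5/9 + 200*x^4/3 - 1000*x^3/9 + 625*x^2/9) dx. Term by term:
    ∫_0^5/2 16*x^6/9 dx = 78125/504;  ∫_0^5/2 -160*x^5/9 dx = -78125/108;  ∫_0^5/2 200*x^4/3 dx = 15625/12;
    ∫_0^5/2 -1000*x^3/9 dx = -78125/72;  ∫_0^5/2 625*x^2/9 dx = 78125/216.
  Sum: 78125/504 − 78125/108 + 15625/12 − 78125/72 + 78125/216 = 15625/1512.
  ∫_0^5/2 (u')² dx = ∫_0^5/2 (16*x^4 - 320*x^3/3 + 2200*x^2/9 - 2000*x/9 + 625/9) dx. Term by term:
    ∫_0^5/2 16*x^4 dx = 625/2;  ∫_0^5/2 -320*x^3/3 dx = -3125/3;  ∫_0^5/2 2200*x^2/9 dx = 34375/27;
    ∫_0^5/2 -2000*x/9 dx = -6250/9;  ∫_0^5/2 625/9 dx = 3125/18.
  Sum: 625/2 − 3125/3 + 34375/27 − 6250/9 + 3125/18 = 625/27.
∫_0^5/2 u² dx = 15625/1512, so ||u||_L² = 125*sqrt(42)/252.
∫_0^5/2 (u')² dx = 625/27, so ||u'||_L² = 25*sqrt(3)/9.
Ratio ||u||_L² / ||u'||_L² = 5*sqrt(14)/28.
Sharp Poincaré constant on H^1_0(0, 5/2) is C_P = L/π = 5/(2*π), achieved by sin(2*π/5·x).
A polynomial bump cannot attain the sharp Poincaré constant (only the first sine eigenfunction does), so the ratio is strictly less than C_P, consistent with ||u||_L² ≤ C_P ||u'||_L².


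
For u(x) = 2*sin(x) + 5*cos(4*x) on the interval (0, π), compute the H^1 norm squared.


||u||_{H^1(0,π)}^2 = -136/3 + 433*π/2

u'(x) = -20*sin(4*x) + 2*cos(x).
Expand u² and (u')² and integrate term by term on (0, π), using: for integers n ≥ 1, ∫_0^π sin²(nx) dx = ∫_0^π cos²(nx) dx = π/2; for n ≠ n', ∫_0^π sin(nx)sin(n'x) dx = ∫_0^π cos(nx)cos(n'x) dx = 0; and by product-to-sum, ∫_0^π sin(nx)cos(n'x) dx = ½∫_0^π [sin((n+n')x) + sin((n−n')x)] dx, which is 0 when n+n' is even and 2n/(n²−n'²) when n+n' is odd (it need not vanish on (0, π)).
  u² squared terms: (2)²·∫sin(x)² dx = 4·π/2 = 2*π;  (5)²·∫cos(4x)² dx = 25·π/2 = 25*π/2.
  u² cross terms: 2·(2)·(5)·∫sin(x)·cos(4x) dx = 20·(-2/15) = -8/3.
  So ∫_0^π u² dx = 2*π + 25*π/2 − 8/3 = -8/3 + 29*π/2.
  (u')² squared terms: (-20)²·∫sin(4x)² dx = 400·π/2 = 200*π;  (2)²·∫cos(x)² dx = 4·π/2 = 2*π.
  (u')² cross terms: 2·(-20)·(2)·∫sin(4x)·cos(x) dx = -80·(8/15) = -128/3.
  So ∫_0^π (u')² dx = 200*π + 2*π − 128/3 = -128/3 + 202*π.
||u||_{H^1}^2 = (-8/3 + 29*π/2) + (-128/3 + 202*π) = -136/3 + 433*π/2.


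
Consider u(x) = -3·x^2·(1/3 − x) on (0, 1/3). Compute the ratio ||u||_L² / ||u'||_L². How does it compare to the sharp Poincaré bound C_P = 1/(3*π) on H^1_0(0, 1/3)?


||u||_L² / ||u'||_L² = sqrt(14)/42 < C_P = 1/(3*π).

u(x) = -3·x^2·(1/3 − x), so u'(x) = x*(9*x - 2).
u(x) = -3·x^2·(1/3 − x) vanishes at x = 0 and x = 1/3, so u ∈ H^1_0(0, 1/3). Differentiate via the product rule and integrate the resulting polynomials term by term.
  ∫_0^1/3 u² dx = ∫_0^1/3 (9*x^6 - 6*x^5 + x^4) dx. Term by term:
    ∫_0^1/3 9*x^6 dx = 1/1701;  ∫_0^1/3 -6*x^5 dx = -1/729;  ∫_0^1/3 x^4 dx = 1/1215.
  Sum: 1/1701 − 1/729 + 1/1215 = 1/25515.
  ∫_0^1/3 (u')² dx = ∫_0^1/3 (81*x^4 - 36*x^3 + 4*x^2) dx. Term by term:
    ∫_0^1/3 81*x^4 dx = 1/15;  ∫_0^1/3 -36*x^3 dx = -1/9;  ∫_0^1/3 4*x^2 dx = 4/81.
  Sum: 1/15 − 1/9 + 4/81 = 2/405.
∫_0^1/3 u² dx = 1/25515, so ||u||_L² = sqrt(35)/945.
∫_0^1/3 (u')² dx = 2/405, so ||u'||_L² = sqrt(10)/45.
Ratio ||u||_L² / ||u'||_L² = sqrt(14)/42.
Sharp Poincaré constant on H^1_0(0, 1/3) is C_P = L/π = 1/(3*π), achieved by sin(3*π·x).
A polynomial bump cannot attain the sharp Poincaré constant (only the first sine eigenfunction does), so the ratio is strictly less than C_P, consistent with ||u||_L² ≤ C_P ||u'||_L².


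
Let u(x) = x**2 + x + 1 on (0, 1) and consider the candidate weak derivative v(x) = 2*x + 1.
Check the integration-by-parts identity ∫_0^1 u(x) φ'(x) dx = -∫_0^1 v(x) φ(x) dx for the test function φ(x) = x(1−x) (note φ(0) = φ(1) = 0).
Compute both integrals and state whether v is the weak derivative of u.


LHS = -1/3, RHS = -1/3. Yes, v = u' weakly.

u(x) = x**2 + x + 1, classical derivative u'(x) = 2*x + 1.
φ(x) = x(1−x), so φ'(x) = 1 - 2*x.
Note φ(0) = φ(1) = 0, so the boundary term u·φ vanishes.
LHS = ∫_0^1 u(x) φ'(x) dx = ∫_0^1 (-2*x^3 - x^2 - x + 1) dx. Term by term:
  ∫_0^1 -2*x^3 dx = -1/2;  ∫_0^1 -x^2 dx = -1/3;  ∫_0^1 -x dx = -1/2;
  ∫_0^1 1 dx = 1.
Sum: -1/2 − 1/3 − 1/2 + 1 = -1/3.
So LHS = -1/3.
∫_0^1 v(x) φ(x) dx = ∫_0^1 (-2*x^3 + x^2 + x) dx. Term by term:
  ∫_0^1 -2*x^3 dx = -1/2;  ∫_0^1 x^2 dx = 1/3;  ∫_0^1 x dx = 1/2.
Sum: -1/2 + 1/3 + 1/2 = 1/3.
So RHS = -∫_0^1 v(x) φ(x) dx = -1/3.
LHS = RHS, so the identity holds for this test φ.
Moreover u is smooth here and v(x) = u'(x) = 2*x + 1 pointwise, so the identity holds for every test function. Hence v is the weak derivative of u.


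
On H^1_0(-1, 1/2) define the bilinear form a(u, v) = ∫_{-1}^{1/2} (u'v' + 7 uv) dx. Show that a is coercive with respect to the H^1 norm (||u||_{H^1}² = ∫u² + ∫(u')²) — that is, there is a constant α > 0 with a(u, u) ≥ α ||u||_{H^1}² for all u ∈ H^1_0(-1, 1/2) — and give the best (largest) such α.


α = 1

Coercivity of a(·,·) on H^1_0(-1, 1/2) means a(u, u) ≥ α ||u||_{H^1}² for every u ∈ H^1_0.
The interval has length L = 3/2, and Poincaré/coercivity depend only on L. Here a(u, u) = ∫(u')² + (7)·∫u².
Here c = 7 ≥ 1, so a(u,u) = ∫(u')² + c∫u² ≥ ∫(u')² + ∫u² = ||u||_{H^1}², i.e. α = 1 works. No larger α is possible: a(u,u) ≥ α||u||_{H^1}² means (1−α)∫(u')² ≥ (α−c)∫u², and for the modes u_n = sin(nπ(x−x₀)/L) (x₀ the left endpoint) one has ∫u_n²/∫(u_n')² = (L/(nπ))² → 0, so a(u_n,u_n)/||u_n||_{H^1}² → 1. Hence the optimal constant is α = 1.
Therefore α = 1.


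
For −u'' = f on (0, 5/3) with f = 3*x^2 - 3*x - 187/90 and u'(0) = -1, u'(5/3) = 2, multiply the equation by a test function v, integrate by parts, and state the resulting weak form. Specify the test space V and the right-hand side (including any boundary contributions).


V = H^1(0, 5/3) (v unrestricted at boundary; u is determined up to an additive constant); weak form: ∫_0^5/3 u'v' dx = ∫_0^5/3 (3*x^2 - 3*x - 187/90) v dx + 2·v(5/3) + v(0) for all v ∈ V.

Multiply both sides by a test function v and integrate from 0 to 5/3:
  ∫_0^5/3 −u''(x) v(x) dx = ∫_0^5/3 f(x) v(x) dx.
Integrate the LHS by parts once:
  ∫_0^5/3 −u'' v dx = −[u'(x) v(x)]_0^5/3 + ∫_0^5/3 u'(x) v'(x) dx.
Thus ∫_0^5/3 u'(x) v'(x) dx = ∫_0^5/3 f(x) v(x) dx + [u'(x) v(x)]_0^5/3.
Choose V so that boundary terms are either known or forced to vanish.
u has inhomogeneous Neumann u'(0) = -1, u'(5/3) = 2. [u' v]_0^5/3 = (2)·v(5/3) − (-1)·v(0) = 2·v(5/3) + v(0). Take V = H^1(0, 5/3); boundary term becomes part of RHS.
Weak formulation: find u (satisfying any essential BC) such that ∫_0^5/3 u'(x) v'(x) dx = ∫_0^5/3 f v dx + 2·v(5/3) + v(0) for all v ∈ V (Neumann data are natural BCs: they enter the RHS as boundary terms).
Substituting f(x) = 3*x^2 - 3*x - 187/90, the right-hand side is ∫_0^5/3 (3*x^2 - 3*x - 187/90) v dx + 2·v(5/3) + v(0).
Compatibility check (pure Neumann): taking v ≡ 1 ∈ V gives 0 = ∫_0^5/3 f dx + (2) − (-1), i.e. ∫_0^5/3 f dx must equal u'(0) − u'(5/3) = -3. Indeed ∫_0^5/3 (3*x^2 - 3*x - 187/90) dx = -3, so the data are compatible. The solution is then unique only up to an additive constant (fix it e.g. by requiring ∫_0^5/3 u dx = 0).


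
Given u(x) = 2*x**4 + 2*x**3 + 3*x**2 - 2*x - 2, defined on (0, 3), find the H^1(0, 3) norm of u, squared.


||u||_{H^1}^2 = 412449/7

The H^1 norm (squared) on an interval (0, L) is
  ||u||_{H^1}^2 = ∫_0^L u(x)^2 dx + ∫_0^L u'(x)^2 dx.
Compute u'(x) = 8*x**3 + 6*x**2 + 6*x - 2.
Then u(x)^2 = 4*x**8 + 8*x**7 + 16*x**6 + 4*x**5 - 7*x**4 - 20*x**3 - 8*x**2 + 8*x + 4 and u'(x)^2 = 64*x**6 + 96*x**5 + 132*x**4 + 40*x**3 + 12*x**2 - 24*x + 4.
Integrate each monomial from 0 to 3 using ∫_0^3 c·x^n dx = c·3^(n+1)/(n+1):
  ∫_0^3 u(x)^2 dx = ∫_0^3 (4*x^8 + 8*x^7 + 16*x^6 + 4*x^5 - 7*x^4 - 20*x^3 - 8*x^2 + 8*x + 4) dx. Term by term:
    ∫_0^3 4*x^8 dx = 8748;  ∫_0^3 8*x^7 dx = 6561;  ∫_0^3 16*x^6 dx = 34992/7;
    ∫_0^3 4*x^5 dx = 486;  ∫_0^3 -7*x^4 dx = -1701/5;  ∫_0^3 -20*x^3 dx = -405;
    ∫_0^3 -8*x^2 dx = -72;  ∫_0^3 8*x dx = 36;  ∫_0^3 4 dx = 12.
  Sum: 8748 + 6561 + 34992/7 + 486 − 1701/5 − 405 − 72 + 36 + 12 = 700863/35.
  ∫_0^3 u'(x)^2 dx = ∫_0^3 (64*x^6 + 96*x^5 + 132*x^4 + 40*x^3 + 12*x^2 - 24*x + 4) dx. Term by term:
    ∫_0^3 64*x^6 dx = 139968/7;  ∫_0^3 96*x^5 dx = 11664;  ∫_0^3 132*x^4 dx = 32076/5;
    ∫_0^3 40*x^3 dx = 810;  ∫_0^3 12*x^2 dx = 108;  ∫_0^3 -24*x dx = -108;
    ∫_0^3 4 dx = 12.
  Sum: 139968/7 + 11664 + 32076/5 + 810 + 108 − 108 + 12 = 1361382/35.
Adding: ||u||_{H^1}^2 = 700863/35 + 1361382/35 = 412449/7.
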